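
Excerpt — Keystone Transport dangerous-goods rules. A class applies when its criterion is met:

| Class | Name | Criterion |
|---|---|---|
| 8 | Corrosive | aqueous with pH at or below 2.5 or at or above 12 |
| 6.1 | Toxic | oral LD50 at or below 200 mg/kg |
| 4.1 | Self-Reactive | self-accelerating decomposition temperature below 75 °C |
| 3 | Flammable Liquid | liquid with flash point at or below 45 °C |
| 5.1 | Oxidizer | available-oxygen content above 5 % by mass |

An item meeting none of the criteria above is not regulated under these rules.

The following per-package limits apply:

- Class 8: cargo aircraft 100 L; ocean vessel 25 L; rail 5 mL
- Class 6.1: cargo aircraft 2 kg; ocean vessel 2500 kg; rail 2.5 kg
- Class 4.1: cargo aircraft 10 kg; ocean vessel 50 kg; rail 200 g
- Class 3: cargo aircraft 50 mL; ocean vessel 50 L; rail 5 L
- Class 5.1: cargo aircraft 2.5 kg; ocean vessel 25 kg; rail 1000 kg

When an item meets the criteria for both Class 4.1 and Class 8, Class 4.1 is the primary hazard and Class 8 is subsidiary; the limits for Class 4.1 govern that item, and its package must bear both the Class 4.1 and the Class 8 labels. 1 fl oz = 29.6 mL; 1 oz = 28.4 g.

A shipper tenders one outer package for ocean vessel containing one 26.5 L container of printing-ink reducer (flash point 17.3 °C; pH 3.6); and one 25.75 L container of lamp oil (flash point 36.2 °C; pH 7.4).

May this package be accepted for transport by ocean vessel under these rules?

No

The printing-ink reducer has flash point 17.3 °C, which is ≤ 45 °C, so it is Class 3 (Flammable Liquid).
Flash point 36.2 °C meets the Class 3 criterion (Flammable Liquid), so the lamp oil is Class 3.
Class 3 net quantity: 26.5 L + 25.75 L = 52.25 L.
52.25 L exceeds the ocean vessel limit of 50 L for Class 3.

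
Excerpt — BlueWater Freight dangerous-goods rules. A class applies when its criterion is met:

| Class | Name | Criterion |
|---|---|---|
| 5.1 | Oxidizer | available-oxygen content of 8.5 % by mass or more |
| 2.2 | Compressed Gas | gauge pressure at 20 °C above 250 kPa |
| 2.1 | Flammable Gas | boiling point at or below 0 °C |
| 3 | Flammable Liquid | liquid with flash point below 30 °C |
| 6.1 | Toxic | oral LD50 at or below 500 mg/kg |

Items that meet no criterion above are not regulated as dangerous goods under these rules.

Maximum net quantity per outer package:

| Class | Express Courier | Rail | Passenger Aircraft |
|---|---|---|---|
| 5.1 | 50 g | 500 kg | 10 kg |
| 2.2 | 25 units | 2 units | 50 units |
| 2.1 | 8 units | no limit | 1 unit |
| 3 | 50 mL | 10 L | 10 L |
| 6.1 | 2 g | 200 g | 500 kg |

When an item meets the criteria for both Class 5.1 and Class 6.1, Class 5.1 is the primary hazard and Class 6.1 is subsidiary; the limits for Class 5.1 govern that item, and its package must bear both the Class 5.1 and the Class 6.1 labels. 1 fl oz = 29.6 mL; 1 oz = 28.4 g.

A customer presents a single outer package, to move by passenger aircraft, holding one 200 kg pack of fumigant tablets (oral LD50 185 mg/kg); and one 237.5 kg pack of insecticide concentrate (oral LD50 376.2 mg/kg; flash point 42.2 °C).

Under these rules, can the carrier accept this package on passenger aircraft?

With oral LD50 185 mg/kg (≤ 500 mg/kg), the fumigant tablets fall in Class 6.1.
Oral LD50 376.2 mg/kg meets the Class 6.1 criterion (Toxic), so the insecticide concentrate is Class 6.1.
Class 6.1 net quantity: 200 kg + 237.5 kg = 437.5 kg.
That is within the Class 6.1 passenger aircraft limit of 500 kg.

Yes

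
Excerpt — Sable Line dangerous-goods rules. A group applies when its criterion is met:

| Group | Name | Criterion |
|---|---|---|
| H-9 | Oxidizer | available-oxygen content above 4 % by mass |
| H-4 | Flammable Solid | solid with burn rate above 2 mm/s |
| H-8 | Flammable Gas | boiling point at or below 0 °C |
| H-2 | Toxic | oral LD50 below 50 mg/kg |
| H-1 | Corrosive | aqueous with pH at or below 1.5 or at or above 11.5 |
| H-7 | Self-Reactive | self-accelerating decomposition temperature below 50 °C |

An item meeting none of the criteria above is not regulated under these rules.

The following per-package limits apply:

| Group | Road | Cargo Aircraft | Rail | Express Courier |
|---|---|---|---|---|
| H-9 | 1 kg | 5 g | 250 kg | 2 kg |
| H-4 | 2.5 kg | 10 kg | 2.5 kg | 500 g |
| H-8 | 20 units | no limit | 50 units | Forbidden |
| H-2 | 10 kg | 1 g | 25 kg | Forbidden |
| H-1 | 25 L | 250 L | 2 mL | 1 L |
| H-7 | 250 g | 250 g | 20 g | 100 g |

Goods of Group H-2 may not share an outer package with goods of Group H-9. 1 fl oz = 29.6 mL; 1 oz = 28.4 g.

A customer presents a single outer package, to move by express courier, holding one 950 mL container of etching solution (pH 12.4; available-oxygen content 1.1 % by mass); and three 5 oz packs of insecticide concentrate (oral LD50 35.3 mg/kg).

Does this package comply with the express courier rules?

With pH 12.4 (≥ 11.5), the etching solution falls in Group H-1.
Insecticide concentrate: oral LD50 35.3 mg/kg < 50 mg/kg → Group H-2 (Toxic).
Group H-1 quantity: 950 mL.
950 mL ≤ 1 L (express courier limit, Group H-1) — within limit.
Group H-2 quantity: three 5 oz packs = 426 g.
Group H-2 is Forbidden by express courier.
The segregation rule (Group H-2 with Group H-9) does not apply to Group H-1 with Group H-2.

No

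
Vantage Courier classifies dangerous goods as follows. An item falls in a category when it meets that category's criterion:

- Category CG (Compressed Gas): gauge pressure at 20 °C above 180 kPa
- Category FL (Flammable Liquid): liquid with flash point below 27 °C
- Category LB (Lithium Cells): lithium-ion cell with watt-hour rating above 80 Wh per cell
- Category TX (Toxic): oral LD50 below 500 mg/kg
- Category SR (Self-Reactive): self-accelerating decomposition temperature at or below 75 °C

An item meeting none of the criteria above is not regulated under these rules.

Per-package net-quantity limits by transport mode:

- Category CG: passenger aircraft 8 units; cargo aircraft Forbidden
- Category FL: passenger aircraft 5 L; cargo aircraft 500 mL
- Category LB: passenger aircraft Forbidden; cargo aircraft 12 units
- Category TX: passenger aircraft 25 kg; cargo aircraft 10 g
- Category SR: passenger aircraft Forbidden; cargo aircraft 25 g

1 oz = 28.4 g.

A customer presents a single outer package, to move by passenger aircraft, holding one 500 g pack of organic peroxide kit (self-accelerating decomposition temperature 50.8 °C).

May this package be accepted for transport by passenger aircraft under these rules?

No

With self-accelerating decomposition temperature 50.8 °C (≤ 75 °C), the organic peroxide kit falls in Category SR.
Category SR quantity: 500 g.
Category SR is Forbidden by passenger aircraft.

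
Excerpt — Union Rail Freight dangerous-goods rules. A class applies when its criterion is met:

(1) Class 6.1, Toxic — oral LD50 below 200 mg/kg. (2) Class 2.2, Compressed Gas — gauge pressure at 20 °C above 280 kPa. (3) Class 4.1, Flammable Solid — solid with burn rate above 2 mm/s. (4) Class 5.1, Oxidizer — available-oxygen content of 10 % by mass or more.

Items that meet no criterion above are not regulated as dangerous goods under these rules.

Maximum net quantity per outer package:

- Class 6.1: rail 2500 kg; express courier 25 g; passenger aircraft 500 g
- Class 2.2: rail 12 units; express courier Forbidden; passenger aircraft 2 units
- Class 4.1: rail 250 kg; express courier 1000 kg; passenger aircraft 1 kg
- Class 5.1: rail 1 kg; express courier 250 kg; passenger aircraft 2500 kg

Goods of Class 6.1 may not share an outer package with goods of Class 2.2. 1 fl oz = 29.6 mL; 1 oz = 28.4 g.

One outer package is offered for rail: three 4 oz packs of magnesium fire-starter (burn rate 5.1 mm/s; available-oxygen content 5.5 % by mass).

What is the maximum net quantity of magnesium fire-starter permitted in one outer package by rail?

With burn rate 5.1 mm/s (> 2 mm/s), the magnesium fire-starter falls in Class 4.1.
The rail limit for Class 4.1 is 250 kg.

250 kg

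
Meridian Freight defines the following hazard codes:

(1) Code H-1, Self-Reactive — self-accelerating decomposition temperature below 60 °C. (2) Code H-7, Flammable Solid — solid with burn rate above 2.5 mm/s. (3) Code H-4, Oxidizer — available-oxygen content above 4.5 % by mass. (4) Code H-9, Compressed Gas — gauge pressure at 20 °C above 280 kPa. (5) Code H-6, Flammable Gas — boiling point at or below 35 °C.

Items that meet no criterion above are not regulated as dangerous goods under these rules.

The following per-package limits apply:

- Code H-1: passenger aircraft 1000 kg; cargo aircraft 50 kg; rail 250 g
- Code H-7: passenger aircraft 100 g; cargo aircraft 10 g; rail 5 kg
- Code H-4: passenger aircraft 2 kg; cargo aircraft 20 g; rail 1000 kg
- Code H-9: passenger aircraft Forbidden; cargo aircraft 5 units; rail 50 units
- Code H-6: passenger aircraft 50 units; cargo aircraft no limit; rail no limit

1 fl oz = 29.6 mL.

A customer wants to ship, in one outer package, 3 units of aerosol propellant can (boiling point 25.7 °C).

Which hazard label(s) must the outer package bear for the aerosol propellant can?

Code H-6

With boiling point 25.7 °C (≤ 35 °C), the aerosol propellant can falls in Code H-6.
Only the Code H-6 label is required.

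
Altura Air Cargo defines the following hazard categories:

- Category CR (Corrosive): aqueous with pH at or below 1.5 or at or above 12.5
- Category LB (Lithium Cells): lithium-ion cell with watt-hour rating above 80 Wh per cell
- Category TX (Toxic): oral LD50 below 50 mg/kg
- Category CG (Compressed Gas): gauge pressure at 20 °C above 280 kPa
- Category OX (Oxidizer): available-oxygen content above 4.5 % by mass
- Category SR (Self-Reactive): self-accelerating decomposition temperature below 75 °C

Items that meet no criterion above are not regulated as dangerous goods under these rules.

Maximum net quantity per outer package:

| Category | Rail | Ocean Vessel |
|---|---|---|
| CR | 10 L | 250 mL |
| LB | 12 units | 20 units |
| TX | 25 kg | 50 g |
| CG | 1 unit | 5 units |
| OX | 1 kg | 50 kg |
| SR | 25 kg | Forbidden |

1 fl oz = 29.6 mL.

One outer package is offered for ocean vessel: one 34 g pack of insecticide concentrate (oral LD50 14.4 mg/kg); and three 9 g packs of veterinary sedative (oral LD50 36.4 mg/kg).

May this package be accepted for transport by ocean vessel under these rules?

No

Insecticide concentrate: oral LD50 14.4 mg/kg < 50 mg/kg → Category TX (Toxic).
The veterinary sedative has oral LD50 36.4 mg/kg, which is < 50 mg/kg, so it is Category TX (Toxic).
Total Category TX: 34 g + (three 9 g packs = 27 g) = 61 g.
61 g exceeds the ocean vessel limit of 50 g for Category TX.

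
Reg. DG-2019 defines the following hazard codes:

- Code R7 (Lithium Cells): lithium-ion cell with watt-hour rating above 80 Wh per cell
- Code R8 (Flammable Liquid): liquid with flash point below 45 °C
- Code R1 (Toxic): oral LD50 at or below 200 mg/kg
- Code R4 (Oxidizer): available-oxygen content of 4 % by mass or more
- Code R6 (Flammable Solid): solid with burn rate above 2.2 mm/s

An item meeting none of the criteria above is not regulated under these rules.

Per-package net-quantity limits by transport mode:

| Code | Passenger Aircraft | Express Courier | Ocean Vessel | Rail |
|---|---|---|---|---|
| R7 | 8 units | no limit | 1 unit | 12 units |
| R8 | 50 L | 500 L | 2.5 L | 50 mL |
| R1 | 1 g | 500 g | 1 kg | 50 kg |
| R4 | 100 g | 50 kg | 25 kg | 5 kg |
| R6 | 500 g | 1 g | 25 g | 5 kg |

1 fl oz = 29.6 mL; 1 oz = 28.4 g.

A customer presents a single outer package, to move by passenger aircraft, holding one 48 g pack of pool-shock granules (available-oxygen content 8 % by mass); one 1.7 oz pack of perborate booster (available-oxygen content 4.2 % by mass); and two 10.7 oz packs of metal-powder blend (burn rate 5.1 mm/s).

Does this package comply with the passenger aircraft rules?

No

With available-oxygen content 8 % by mass (≥ 4 % by mass), the pool-shock granules fall in Code R4.
Available-oxygen content 4.2 % by mass meets the Code R4 criterion (Oxidizer), so the perborate booster is Code R4.
The metal-powder blend has burn rate 5.1 mm/s, which is > 2.2 mm/s, so it is Code R6 (Flammable Solid).
Code R6 quantity: two 10.7 oz packs = 607.76 g.
607.76 g exceeds the passenger aircraft limit of 500 g for Code R6.
Code R4 net quantity: 48 g + (one 1.7 oz pack = 48.28 g) = 96.28 g.
96.28 g ≤ 100 g (passenger aircraft limit, Code R4) — within limit.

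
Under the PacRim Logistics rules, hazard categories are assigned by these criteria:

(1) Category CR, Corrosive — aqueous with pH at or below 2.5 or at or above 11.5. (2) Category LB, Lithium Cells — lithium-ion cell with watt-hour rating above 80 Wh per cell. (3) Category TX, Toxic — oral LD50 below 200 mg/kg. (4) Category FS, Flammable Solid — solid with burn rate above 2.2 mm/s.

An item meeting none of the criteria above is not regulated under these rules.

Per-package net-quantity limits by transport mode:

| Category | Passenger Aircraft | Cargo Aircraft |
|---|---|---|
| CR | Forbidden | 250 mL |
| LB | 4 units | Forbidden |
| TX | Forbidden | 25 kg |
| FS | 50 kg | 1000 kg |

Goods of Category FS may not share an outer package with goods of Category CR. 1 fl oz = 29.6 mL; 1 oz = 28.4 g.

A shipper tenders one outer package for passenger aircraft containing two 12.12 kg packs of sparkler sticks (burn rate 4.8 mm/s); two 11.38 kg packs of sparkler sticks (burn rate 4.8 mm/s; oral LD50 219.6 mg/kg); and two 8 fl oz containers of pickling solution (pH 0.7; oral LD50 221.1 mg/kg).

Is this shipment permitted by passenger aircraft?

Sparkler sticks: burn rate 4.8 mm/s > 2.2 mm/s → Category FS (Flammable Solid).
Sparkler sticks: burn rate 4.8 mm/s > 2.2 mm/s → Category FS (Flammable Solid).
pH 0.7 meets the Category CR criterion (Corrosive), so the pickling solution is Category CR.
Total Category FS: (two 12.12 kg packs = 24.24 kg) + (two 11.38 kg packs = 22.76 kg) = 47 kg.
47 kg ≤ 50 kg (passenger aircraft limit, Category FS) — within limit.
Category CR quantity: two 8 fl oz containers = 473.6 mL.
Category CR is Forbidden by passenger aircraft.
Category FS and Category CR may not share an outer package.

No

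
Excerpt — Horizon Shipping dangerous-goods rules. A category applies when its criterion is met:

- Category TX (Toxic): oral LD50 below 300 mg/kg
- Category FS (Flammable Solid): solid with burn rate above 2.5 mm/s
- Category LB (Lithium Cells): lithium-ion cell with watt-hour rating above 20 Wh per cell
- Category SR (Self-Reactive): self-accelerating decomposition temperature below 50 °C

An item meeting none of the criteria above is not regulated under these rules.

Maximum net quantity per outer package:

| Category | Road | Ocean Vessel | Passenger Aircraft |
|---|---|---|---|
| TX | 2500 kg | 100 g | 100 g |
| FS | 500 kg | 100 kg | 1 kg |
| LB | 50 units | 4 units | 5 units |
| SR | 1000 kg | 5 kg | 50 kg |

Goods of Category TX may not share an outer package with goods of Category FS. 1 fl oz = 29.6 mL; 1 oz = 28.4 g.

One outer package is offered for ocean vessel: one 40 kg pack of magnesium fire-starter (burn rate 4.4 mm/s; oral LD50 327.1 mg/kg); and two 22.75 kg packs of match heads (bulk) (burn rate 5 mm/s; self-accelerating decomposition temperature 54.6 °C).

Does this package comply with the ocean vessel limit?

With burn rate 4.4 mm/s (> 2.5 mm/s), the magnesium fire-starter falls in Category FS.
The match heads (bulk) have burn rate 5 mm/s, which is > 2.5 mm/s, so they are Category FS (Flammable Solid).
Category FS net quantity: 40 kg + (two 22.75 kg packs = 45.5 kg) = 85.5 kg.
85.5 kg ≤ 100 kg (ocean vessel limit, Category FS) — within limit.

Yes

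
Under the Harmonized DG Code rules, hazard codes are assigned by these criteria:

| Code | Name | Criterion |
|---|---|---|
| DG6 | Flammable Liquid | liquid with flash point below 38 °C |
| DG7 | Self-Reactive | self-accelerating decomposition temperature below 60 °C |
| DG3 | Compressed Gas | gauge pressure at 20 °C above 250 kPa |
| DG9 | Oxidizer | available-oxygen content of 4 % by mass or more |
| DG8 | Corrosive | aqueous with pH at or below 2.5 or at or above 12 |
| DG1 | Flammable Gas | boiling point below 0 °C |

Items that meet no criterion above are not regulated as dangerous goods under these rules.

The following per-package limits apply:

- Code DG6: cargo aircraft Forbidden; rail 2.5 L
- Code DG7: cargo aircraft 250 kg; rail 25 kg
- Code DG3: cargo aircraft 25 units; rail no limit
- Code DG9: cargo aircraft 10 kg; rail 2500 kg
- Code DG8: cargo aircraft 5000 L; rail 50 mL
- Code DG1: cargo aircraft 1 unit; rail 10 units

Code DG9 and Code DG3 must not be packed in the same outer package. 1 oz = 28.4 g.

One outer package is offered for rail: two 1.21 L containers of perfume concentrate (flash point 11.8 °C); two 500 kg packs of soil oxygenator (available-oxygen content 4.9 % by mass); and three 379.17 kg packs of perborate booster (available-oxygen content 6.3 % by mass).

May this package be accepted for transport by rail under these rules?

With flash point 11.8 °C (< 38 °C), the perfume concentrate falls in Code DG6.
Available-oxygen content 4.9 % by mass meets the Code DG9 criterion (Oxidizer), so the soil oxygenator is Code DG9.
Available-oxygen content 6.3 % by mass meets the Code DG9 criterion (Oxidizer), so the perborate booster is Code DG9.
Code DG9 net quantity: (two 500 kg packs = 1000 kg) + (three 379.17 kg packs = 1137.51 kg) = 2137.51 kg.
That is within the Code DG9 rail limit of 2500 kg.
Code DG6 quantity: two 1.21 L containers = 2.42 L.
2.42 L ≤ 2.5 L (rail limit, Code DG6) — within limit.
The segregation rule (Code DG9 with Code DG3) does not apply to Code DG9 with Code DG6.
Every hazard code is within its rail limit and no segregation rule is violated.

Yes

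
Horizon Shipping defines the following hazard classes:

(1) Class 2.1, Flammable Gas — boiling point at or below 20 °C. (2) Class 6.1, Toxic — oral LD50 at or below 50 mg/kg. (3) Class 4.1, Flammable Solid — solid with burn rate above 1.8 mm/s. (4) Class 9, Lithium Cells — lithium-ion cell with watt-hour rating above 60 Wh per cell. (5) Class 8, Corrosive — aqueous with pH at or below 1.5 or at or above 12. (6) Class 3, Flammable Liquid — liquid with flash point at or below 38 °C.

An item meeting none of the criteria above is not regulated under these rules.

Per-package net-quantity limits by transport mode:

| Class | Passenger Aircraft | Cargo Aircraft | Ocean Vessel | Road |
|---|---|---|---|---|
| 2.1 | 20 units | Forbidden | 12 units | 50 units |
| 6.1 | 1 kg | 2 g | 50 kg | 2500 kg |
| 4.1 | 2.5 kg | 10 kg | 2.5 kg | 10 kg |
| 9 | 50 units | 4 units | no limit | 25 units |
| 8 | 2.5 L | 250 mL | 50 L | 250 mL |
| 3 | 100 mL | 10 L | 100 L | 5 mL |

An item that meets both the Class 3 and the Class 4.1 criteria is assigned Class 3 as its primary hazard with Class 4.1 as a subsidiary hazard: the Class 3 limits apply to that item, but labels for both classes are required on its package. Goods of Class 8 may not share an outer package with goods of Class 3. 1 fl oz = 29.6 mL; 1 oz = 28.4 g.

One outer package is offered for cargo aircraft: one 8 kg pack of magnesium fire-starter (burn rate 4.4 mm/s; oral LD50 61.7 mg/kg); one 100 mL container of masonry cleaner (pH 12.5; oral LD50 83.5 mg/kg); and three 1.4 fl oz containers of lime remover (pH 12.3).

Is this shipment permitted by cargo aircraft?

Magnesium fire-starter: burn rate 4.4 mm/s > 1.8 mm/s → Class 4.1 (Flammable Solid).
pH 12.5 meets the Class 8 criterion (Corrosive), so the masonry cleaner is Class 8.
pH 12.3 meets the Class 8 criterion (Corrosive), so the lime remover is Class 8.
Class 8 net quantity: 100 mL + (three 1.4 fl oz containers = 124.32 mL) = 224.32 mL.
224.32 mL ≤ 250 mL (cargo aircraft limit, Class 8) — within limit.
Class 4.1 quantity: 8 kg.
That is within the Class 4.1 cargo aircraft limit of 10 kg.
The segregation rule (Class 8 with Class 3) does not apply to Class 8 with Class 4.1.
Every hazard class is within its cargo aircraft limit and no segregation rule is violated.

Yes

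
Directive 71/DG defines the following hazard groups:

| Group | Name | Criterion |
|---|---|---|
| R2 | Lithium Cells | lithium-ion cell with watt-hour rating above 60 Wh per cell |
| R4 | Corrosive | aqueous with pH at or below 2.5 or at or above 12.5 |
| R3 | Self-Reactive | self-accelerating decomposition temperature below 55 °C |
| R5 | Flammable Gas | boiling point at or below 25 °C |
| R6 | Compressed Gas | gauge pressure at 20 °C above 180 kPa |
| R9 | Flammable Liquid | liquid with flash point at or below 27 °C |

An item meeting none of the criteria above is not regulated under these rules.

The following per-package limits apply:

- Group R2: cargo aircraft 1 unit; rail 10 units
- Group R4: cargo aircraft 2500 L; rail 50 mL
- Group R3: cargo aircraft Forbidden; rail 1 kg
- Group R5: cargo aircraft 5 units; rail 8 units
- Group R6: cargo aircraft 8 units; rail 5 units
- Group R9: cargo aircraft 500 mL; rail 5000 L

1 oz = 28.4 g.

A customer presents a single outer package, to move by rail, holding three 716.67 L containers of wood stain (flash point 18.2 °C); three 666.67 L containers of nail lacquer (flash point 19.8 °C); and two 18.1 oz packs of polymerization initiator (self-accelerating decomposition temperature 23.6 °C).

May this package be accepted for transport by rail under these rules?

Wood stain: flash point 18.2 °C ≤ 27 °C → Group R9 (Flammable Liquid).
Nail lacquer: flash point 19.8 °C ≤ 27 °C → Group R9 (Flammable Liquid).
The polymerization initiator has self-accelerating decomposition temperature 23.6 °C, which is < 55 °C, so it is Group R3 (Self-Reactive).
Group R3 quantity: two 18.1 oz packs = 1028.08 g.
That exceeds the Group R3 rail limit of 1 kg.
Group R9 net quantity: (three 716.67 L containers = 2150.01 L) + (three 666.67 L containers = 2000.01 L) = 4150.02 L.
4150.02 L is within the rail limit of 5000 L for Group R9.

No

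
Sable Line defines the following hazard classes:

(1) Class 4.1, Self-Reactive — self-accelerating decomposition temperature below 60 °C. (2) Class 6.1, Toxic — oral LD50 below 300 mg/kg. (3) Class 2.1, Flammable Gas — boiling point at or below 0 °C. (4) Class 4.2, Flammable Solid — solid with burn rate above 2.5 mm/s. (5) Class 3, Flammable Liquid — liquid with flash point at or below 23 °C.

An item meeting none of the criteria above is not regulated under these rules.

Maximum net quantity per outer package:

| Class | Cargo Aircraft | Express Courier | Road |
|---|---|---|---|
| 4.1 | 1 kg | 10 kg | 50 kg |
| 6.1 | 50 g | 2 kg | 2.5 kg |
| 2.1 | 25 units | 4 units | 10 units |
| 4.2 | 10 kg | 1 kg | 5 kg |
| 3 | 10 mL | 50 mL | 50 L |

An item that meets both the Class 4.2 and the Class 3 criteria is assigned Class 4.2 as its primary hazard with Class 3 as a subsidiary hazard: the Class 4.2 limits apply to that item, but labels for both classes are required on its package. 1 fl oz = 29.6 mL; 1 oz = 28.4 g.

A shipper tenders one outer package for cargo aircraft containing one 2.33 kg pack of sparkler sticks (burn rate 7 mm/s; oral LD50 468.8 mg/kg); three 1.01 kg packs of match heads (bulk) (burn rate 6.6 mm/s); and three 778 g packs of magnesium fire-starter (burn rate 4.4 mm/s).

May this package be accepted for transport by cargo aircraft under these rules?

The sparkler sticks have burn rate 7 mm/s, which is > 2.5 mm/s, so they are Class 4.2 (Flammable Solid).
With burn rate 6.6 mm/s (> 2.5 mm/s), the match heads (bulk) fall in Class 4.2.
With burn rate 4.4 mm/s (> 2.5 mm/s), the magnesium fire-starter falls in Class 4.2.
Class 4.2 net quantity: 2.33 kg + (three 1.01 kg packs = 3.03 kg) + (three 778 g packs = 2.334 kg) = 7.694 kg.
7.694 kg ≤ 10 kg (cargo aircraft limit, Class 4.2) — within limit.

Yes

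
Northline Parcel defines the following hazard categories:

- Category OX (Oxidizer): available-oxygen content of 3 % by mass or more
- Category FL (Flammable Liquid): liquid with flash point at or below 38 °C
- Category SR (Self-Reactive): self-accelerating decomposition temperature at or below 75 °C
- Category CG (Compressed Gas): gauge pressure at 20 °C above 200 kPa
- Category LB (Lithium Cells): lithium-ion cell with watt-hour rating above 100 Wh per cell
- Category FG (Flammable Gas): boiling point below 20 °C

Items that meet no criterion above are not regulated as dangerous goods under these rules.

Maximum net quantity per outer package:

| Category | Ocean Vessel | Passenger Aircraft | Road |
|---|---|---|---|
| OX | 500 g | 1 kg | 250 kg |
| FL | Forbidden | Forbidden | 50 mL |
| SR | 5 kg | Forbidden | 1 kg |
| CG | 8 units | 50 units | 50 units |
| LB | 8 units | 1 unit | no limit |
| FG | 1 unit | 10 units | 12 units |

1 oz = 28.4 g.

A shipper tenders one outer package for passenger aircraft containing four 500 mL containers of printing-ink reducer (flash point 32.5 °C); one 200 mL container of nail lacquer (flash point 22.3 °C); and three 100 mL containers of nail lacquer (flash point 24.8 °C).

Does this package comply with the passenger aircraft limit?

The printing-ink reducer has flash point 32.5 °C, which is ≤ 38 °C, so it is Category FL (Flammable Liquid).
The nail lacquer has flash point 22.3 °C, which is ≤ 38 °C, so it is Category FL (Flammable Liquid).
Nail lacquer: flash point 24.8 °C ≤ 38 °C → Category FL (Flammable Liquid).
Total Category FL: (four 500 mL containers = 2 L) + 200 mL + (three 100 mL containers = 300 mL) = 2.5 L.
By passenger aircraft, Category FL is Forbidden regardless of quantity.

No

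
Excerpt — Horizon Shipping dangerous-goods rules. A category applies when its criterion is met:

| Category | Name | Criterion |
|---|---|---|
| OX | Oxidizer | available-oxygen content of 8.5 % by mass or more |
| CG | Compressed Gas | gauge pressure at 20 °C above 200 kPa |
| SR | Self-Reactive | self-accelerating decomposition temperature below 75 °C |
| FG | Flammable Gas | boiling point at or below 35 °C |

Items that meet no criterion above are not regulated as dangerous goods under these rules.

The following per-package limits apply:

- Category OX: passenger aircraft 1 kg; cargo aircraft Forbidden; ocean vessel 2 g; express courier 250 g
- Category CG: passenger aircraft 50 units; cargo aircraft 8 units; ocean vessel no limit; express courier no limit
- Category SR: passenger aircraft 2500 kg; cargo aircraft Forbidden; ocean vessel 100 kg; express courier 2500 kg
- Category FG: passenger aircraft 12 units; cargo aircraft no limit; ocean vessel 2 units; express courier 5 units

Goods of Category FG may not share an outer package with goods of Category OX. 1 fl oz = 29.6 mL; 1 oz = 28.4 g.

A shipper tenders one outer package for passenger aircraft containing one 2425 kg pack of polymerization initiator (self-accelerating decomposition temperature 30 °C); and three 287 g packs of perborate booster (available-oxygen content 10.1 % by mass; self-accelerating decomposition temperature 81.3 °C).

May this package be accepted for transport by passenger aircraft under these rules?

The polymerization initiator has self-accelerating decomposition temperature 30 °C, which is < 75 °C, so it is Category SR (Self-Reactive).
With available-oxygen content 10.1 % by mass (≥ 8.5 % by mass), the perborate booster falls in Category OX.
Category SR quantity: 2425 kg.
That is within the Category SR passenger aircraft limit of 2500 kg.
Category OX quantity: three 287 g packs = 861 g.
861 g is within the passenger aircraft limit of 1 kg for Category OX.
The segregation rule (Category FG with Category OX) does not apply to Category SR with Category OX.
Every hazard category is within its passenger aircraft limit and no segregation rule is violated.

Yes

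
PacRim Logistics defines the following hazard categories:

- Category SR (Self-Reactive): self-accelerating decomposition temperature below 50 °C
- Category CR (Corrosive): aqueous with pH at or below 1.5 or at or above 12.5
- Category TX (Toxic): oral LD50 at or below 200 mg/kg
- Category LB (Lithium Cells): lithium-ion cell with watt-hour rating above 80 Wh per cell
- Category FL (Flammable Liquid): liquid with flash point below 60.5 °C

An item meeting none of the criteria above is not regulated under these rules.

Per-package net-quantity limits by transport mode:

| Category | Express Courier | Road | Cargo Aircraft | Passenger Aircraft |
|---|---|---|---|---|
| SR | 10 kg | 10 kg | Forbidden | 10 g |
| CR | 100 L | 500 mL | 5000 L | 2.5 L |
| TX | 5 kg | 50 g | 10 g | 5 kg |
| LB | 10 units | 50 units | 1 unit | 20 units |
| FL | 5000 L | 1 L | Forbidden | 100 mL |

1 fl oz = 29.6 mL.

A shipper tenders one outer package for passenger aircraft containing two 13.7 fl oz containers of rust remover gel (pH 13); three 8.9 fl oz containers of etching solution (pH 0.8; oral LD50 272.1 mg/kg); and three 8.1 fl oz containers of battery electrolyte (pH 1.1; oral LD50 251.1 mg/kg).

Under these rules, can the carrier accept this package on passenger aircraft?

Yes

With pH 13 (≥ 12.5), the rust remover gel falls in Category CR.
pH 0.8 meets the Category CR criterion (Corrosive), so the etching solution is Category CR.
pH 1.1 meets the Category CR criterion (Corrosive), so the battery electrolyte is Category CR.
Category CR net quantity: (two 13.7 fl oz containers = 811.04 mL) + (three 8.9 fl oz containers = 790.32 mL) + (three 8.1 fl oz containers = 719.28 mL) = 2320.64 mL.
That is within the Category CR passenger aircraft limit of 2.5 L.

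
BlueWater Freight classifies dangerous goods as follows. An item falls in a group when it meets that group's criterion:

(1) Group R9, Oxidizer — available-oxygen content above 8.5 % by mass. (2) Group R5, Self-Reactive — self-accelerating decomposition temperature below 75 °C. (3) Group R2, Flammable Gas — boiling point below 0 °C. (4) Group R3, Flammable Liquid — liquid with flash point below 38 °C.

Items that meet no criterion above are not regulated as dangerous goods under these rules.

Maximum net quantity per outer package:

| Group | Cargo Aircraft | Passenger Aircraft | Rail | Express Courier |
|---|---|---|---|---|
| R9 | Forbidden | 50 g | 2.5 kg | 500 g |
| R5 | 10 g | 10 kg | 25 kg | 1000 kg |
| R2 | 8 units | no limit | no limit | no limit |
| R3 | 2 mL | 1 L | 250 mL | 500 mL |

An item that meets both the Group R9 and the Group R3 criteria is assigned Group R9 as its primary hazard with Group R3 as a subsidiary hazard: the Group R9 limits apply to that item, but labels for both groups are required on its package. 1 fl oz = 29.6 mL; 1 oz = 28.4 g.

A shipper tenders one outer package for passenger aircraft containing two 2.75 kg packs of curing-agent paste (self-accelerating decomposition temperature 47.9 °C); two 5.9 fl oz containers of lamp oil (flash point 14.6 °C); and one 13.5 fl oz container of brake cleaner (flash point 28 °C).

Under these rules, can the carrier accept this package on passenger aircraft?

With self-accelerating decomposition temperature 47.9 °C (< 75 °C), the curing-agent paste falls in Group R5.
With flash point 14.6 °C (< 38 °C), the lamp oil falls in Group R3.
Brake cleaner: flash point 28 °C < 38 °C → Group R3 (Flammable Liquid).
Total Group R3: (two 5.9 fl oz containers = 349.28 mL) + (one 13.5 fl oz container = 399.6 mL) = 748.88 mL.
748.88 mL is within the passenger aircraft limit of 1 L for Group R3.
Group R5 quantity: two 2.75 kg packs = 5.5 kg.
5.5 kg is within the passenger aircraft limit of 10 kg for Group R5.
Every hazard group is within its passenger aircraft limit and no segregation rule is violated.

Yes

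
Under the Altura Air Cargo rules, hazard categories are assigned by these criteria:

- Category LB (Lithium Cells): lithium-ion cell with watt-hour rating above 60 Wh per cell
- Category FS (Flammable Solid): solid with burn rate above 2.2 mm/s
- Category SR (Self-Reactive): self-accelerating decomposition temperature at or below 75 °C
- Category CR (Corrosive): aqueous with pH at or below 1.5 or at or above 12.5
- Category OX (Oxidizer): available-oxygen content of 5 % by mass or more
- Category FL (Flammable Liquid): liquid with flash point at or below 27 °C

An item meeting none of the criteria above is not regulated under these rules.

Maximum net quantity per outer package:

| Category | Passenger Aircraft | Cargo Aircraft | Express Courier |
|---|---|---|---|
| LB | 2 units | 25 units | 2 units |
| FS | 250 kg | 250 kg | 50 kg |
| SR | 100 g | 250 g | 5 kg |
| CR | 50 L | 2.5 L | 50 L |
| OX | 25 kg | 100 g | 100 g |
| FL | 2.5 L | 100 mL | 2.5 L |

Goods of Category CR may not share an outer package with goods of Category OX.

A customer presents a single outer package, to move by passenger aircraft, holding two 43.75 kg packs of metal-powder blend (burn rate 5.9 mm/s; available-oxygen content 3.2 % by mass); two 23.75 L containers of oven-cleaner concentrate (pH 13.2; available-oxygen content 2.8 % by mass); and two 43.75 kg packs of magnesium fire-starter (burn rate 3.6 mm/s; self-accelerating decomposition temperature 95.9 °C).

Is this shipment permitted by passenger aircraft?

Yes

Metal-powder blend: burn rate 5.9 mm/s > 2.2 mm/s → Category FS (Flammable Solid).
With pH 13.2 (≥ 12.5), the oven-cleaner concentrate falls in Category CR.
Magnesium fire-starter: burn rate 3.6 mm/s > 2.2 mm/s → Category FS (Flammable Solid).
Category CR quantity: two 23.75 L containers = 47.5 L.
47.5 L ≤ 50 L (passenger aircraft limit, Category CR) — within limit.
Total Category FS: (two 43.75 kg packs = 87.5 kg) + (two 43.75 kg packs = 87.5 kg) = 175 kg.
175 kg ≤ 250 kg (passenger aircraft limit, Category FS) — within limit.
The segregation rule (Category CR with Category OX) does not apply to Category CR with Category FS.
Every hazard category is within its passenger aircraft limit and no segregation rule is violated.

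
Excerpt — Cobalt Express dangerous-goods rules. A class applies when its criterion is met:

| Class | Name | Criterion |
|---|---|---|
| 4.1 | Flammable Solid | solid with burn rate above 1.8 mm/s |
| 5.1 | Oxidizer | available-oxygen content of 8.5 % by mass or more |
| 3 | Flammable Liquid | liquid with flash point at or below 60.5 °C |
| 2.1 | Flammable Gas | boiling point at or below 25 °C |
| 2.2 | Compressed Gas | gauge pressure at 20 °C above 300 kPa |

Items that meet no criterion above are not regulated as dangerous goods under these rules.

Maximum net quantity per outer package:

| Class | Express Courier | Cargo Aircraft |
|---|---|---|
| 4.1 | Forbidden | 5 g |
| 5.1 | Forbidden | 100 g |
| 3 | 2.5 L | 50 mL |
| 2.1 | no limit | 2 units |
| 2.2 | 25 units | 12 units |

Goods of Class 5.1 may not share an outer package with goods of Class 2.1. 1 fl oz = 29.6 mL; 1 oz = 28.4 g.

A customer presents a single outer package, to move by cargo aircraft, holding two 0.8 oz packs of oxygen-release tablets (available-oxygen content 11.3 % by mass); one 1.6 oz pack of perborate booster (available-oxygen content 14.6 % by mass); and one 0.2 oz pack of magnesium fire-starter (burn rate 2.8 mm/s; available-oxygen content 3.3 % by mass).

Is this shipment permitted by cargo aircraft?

Oxygen-release tablets: available-oxygen content 11.3 % by mass ≥ 8.5 % by mass → Class 5.1 (Oxidizer).
Perborate booster: available-oxygen content 14.6 % by mass ≥ 8.5 % by mass → Class 5.1 (Oxidizer).
The magnesium fire-starter has burn rate 2.8 mm/s, which is > 1.8 mm/s, so it is Class 4.1 (Flammable Solid).
Total Class 5.1: (two 0.8 oz packs = 45.44 g) + (one 1.6 oz pack = 45.44 g) = 90.88 g.
That is within the Class 5.1 cargo aircraft limit of 100 g.
Class 4.1 quantity: one 0.2 oz pack = 5.68 g.
That exceeds the Class 4.1 cargo aircraft limit of 5 g.
The segregation rule (Class 5.1 with Class 2.1) does not apply to Class 5.1 with Class 4.1.

No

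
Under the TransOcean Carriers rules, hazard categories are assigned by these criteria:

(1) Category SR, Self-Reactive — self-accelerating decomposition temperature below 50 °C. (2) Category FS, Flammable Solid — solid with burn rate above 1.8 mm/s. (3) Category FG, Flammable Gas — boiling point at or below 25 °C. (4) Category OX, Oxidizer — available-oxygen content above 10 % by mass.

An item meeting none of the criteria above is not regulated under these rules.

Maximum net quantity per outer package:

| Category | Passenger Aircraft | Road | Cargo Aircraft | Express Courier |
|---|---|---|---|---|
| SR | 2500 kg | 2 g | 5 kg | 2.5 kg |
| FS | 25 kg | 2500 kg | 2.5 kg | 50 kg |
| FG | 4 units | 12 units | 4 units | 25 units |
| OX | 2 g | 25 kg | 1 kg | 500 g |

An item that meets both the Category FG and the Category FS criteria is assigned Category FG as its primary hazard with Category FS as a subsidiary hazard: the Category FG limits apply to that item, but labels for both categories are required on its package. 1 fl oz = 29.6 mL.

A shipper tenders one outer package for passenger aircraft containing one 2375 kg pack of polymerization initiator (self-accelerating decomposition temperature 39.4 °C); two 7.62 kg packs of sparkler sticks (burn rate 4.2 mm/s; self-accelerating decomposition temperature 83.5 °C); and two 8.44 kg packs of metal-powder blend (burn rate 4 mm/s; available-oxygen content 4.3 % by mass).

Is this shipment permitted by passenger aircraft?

No

Self-accelerating decomposition temperature 39.4 °C meets the Category SR criterion (Self-Reactive), so the polymerization initiator is Category SR.
With burn rate 4.2 mm/s (> 1.8 mm/s), the sparkler sticks fall in Category FS.
Metal-powder blend: burn rate 4 mm/s > 1.8 mm/s → Category FS (Flammable Solid).
Category FS net quantity: (two 7.62 kg packs = 15.24 kg) + (two 8.44 kg packs = 16.88 kg) = 32.12 kg.
That exceeds the Category FS passenger aircraft limit of 25 kg.
Category SR quantity: 2375 kg.
2375 kg ≤ 2500 kg (passenger aircraft limit, Category SR) — within limit.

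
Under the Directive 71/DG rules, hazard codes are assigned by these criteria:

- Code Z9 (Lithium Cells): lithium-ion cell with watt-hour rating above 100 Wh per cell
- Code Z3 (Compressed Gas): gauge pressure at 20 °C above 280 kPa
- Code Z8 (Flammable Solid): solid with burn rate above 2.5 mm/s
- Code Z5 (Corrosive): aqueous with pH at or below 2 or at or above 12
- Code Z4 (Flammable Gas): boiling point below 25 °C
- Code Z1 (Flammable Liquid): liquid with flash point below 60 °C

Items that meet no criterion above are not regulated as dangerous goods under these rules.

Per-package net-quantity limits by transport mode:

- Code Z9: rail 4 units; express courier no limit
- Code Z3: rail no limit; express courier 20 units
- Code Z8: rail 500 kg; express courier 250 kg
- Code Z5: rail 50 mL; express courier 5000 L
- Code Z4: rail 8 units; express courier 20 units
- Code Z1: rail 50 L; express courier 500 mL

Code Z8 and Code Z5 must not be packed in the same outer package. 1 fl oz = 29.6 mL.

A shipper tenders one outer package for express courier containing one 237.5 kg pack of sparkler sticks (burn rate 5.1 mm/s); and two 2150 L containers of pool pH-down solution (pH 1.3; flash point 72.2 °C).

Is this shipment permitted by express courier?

Burn rate 5.1 mm/s meets the Code Z8 criterion (Flammable Solid), so the sparkler sticks are Code Z8.
With pH 1.3 (≤ 2), the pool pH-down solution falls in Code Z5.
Code Z8 quantity: 237.5 kg.
237.5 kg is within the express courier limit of 250 kg for Code Z8.
Code Z5 quantity: two 2150 L containers = 4300 L.
4300 L is within the express courier limit of 5000 L for Code Z5.
Code Z8 and Code Z5 may not share an outer package.

No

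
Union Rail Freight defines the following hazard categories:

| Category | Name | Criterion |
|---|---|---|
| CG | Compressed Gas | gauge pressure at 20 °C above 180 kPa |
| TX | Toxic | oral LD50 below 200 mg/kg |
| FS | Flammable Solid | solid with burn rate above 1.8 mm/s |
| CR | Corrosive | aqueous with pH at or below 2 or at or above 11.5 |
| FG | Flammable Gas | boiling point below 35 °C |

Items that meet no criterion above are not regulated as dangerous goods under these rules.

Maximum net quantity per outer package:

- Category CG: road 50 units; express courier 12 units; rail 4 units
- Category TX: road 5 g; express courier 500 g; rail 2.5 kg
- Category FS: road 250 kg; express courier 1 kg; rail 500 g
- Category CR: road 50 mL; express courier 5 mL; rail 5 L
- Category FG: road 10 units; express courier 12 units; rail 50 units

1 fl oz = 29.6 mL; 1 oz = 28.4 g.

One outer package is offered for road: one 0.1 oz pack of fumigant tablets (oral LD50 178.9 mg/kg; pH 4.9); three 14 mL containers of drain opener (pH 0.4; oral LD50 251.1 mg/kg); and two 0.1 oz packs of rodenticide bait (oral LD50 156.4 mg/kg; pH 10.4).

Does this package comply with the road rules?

Oral LD50 178.9 mg/kg meets the Category TX criterion (Toxic), so the fumigant tablets are Category TX.
With pH 0.4 (≤ 2), the drain opener falls in Category CR.
Rodenticide bait: oral LD50 156.4 mg/kg < 200 mg/kg → Category TX (Toxic).
Total Category TX: (one 0.1 oz pack = 2.84 g) + (two 0.1 oz packs = 5.68 g) = 8.52 g.
8.52 g > 5 g (road limit, Category TX) — over the limit.
Category CR quantity: three 14 mL containers = 42 mL.
42 mL ≤ 50 mL (road limit, Category CR) — within limit.

No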